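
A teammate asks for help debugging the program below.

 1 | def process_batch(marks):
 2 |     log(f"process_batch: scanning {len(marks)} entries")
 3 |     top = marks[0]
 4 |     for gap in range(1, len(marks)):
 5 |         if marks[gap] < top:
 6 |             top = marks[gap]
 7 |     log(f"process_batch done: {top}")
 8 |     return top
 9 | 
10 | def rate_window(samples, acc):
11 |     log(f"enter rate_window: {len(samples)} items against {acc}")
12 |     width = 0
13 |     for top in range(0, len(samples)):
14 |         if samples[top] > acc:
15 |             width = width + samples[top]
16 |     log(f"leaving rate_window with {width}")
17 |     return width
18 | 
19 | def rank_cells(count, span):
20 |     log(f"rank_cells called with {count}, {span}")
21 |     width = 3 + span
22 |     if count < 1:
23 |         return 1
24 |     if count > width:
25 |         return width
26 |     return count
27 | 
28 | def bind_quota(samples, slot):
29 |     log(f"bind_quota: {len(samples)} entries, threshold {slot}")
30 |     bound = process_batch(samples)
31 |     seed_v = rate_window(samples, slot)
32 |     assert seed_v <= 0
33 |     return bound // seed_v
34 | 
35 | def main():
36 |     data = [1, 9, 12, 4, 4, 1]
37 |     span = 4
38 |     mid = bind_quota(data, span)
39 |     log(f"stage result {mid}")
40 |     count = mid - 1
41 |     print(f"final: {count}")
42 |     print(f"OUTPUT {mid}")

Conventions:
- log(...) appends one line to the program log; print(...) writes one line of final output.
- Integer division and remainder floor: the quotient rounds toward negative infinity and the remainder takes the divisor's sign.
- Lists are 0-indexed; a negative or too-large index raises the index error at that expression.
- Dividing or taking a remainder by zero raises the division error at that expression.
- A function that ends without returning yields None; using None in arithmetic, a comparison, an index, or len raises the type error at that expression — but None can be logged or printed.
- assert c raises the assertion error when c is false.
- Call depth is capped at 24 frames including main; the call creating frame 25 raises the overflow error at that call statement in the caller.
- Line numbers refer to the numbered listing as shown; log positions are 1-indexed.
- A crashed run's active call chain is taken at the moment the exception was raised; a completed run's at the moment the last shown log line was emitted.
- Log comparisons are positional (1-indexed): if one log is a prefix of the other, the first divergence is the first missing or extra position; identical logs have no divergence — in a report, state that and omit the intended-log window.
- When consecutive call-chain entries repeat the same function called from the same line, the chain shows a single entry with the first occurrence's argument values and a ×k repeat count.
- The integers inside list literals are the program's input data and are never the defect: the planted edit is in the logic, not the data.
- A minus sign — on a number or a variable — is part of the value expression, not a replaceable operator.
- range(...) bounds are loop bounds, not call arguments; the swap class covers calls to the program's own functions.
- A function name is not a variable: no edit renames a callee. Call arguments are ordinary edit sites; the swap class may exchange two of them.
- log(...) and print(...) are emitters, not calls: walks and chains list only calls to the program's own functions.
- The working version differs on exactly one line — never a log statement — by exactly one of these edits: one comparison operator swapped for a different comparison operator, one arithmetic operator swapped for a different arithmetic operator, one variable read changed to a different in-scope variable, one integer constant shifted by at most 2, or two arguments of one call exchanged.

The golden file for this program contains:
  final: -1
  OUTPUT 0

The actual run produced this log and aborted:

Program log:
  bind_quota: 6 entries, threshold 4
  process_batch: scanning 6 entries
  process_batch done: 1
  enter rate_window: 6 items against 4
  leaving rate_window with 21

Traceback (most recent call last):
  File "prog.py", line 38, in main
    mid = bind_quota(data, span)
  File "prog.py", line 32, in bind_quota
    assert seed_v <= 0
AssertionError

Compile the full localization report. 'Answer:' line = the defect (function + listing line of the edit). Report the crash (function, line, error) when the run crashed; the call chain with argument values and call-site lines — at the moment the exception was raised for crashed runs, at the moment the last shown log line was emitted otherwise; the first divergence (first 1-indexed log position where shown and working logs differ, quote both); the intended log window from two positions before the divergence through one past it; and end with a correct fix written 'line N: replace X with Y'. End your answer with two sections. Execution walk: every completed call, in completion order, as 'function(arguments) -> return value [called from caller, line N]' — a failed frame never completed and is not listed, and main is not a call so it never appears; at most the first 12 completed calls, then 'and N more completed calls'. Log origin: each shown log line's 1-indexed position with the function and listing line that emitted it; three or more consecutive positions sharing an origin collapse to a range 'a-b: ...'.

Answer: the defect is in bind_quota at line 32.
The tell: After 5 matching log lines the faulty run goes silent, while the working version continues with 'stage result 0'.
Crash: bind_quota, line 32, AssertionError.
Call chain: main -> bind_quota([1, 9, 12, 4, 4, 1], 4) (called at line 38).
First divergence: position 6 — after 5 matching lines the faulty run goes silent; intended next line 'stage result 0'.
Intended log window:
  4: enter rate_window: 6 items against 4
  5: leaving rate_window with 21
  6: stage result 0
Execution walk:
  process_batch([1, 9, 12, 4, 4, 1]) -> 1  [called from bind_quota, line 30]
  rate_window([1, 9, 12, 4, 4, 1], 4) -> 21  [called from bind_quota, line 31]
Log origin:
  1: emitted by bind_quota (line 29)
  2: emitted by process_batch (line 2)
  3: emitted by process_batch (line 7)
  4: emitted by rate_window (line 11)
  5: emitted by rate_window (line 16)
A correct fix: line 32: replace `<=` with `>`.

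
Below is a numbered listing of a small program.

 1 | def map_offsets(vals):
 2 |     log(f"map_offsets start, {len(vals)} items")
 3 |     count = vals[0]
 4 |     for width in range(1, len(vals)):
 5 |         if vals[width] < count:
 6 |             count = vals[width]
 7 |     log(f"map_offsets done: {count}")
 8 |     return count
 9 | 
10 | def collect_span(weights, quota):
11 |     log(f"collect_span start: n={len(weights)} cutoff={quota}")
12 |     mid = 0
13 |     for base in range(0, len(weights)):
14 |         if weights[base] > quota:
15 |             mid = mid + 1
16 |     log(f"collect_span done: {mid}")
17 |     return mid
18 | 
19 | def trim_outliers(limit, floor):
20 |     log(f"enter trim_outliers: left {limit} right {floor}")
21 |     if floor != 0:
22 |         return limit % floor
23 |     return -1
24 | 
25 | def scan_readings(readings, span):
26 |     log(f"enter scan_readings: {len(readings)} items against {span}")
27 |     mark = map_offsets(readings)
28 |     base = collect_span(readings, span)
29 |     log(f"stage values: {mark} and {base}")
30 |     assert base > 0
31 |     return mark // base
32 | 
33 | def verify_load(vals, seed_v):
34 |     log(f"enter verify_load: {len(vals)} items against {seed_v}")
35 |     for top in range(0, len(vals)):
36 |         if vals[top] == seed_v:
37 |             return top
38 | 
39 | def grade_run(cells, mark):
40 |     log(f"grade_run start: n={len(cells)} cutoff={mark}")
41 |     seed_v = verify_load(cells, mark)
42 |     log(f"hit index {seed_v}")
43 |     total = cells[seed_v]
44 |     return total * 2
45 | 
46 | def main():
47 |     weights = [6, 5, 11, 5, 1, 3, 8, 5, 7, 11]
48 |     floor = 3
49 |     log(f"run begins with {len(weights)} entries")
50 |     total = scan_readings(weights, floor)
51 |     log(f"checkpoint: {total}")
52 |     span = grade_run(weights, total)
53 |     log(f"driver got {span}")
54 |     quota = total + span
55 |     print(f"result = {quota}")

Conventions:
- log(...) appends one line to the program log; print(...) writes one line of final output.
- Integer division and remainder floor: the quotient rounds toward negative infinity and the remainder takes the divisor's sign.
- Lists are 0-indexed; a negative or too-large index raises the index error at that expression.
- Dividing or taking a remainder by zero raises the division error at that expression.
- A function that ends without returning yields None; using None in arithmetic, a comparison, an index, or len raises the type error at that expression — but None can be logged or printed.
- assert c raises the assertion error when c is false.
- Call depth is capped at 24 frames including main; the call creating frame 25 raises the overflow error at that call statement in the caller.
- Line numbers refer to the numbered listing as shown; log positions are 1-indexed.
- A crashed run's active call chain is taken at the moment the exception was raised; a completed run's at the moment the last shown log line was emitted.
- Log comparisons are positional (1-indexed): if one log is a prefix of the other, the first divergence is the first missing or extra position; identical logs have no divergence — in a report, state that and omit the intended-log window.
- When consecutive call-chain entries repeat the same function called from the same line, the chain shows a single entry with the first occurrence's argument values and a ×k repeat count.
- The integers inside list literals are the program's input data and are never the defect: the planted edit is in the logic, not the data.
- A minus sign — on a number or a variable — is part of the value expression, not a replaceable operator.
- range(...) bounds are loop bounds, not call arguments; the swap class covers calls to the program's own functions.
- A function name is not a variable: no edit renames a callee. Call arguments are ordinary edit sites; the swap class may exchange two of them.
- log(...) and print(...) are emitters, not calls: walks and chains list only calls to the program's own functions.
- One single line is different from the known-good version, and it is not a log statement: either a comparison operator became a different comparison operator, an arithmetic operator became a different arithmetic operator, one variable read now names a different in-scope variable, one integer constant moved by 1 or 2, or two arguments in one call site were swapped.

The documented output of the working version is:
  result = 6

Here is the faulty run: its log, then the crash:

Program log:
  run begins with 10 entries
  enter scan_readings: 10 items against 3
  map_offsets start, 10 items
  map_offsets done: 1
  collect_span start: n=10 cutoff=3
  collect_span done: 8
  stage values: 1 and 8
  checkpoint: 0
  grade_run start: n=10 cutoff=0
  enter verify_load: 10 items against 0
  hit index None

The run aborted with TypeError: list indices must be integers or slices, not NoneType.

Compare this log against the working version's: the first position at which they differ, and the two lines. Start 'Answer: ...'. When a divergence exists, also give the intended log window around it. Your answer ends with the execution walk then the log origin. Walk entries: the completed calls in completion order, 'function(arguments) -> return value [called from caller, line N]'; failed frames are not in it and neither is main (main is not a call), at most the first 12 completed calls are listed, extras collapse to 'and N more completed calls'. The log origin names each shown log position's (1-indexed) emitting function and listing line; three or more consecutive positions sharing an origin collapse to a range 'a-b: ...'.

Answer: position 9; shown 'grade_run start: n=10 cutoff=0' vs intended 'grade_run start: n=10 cutoff=3'.
Intended log window:
  7: stage values: 1 and 8
  8: checkpoint: 0
  9: grade_run start: n=10 cutoff=3
  10: enter verify_load: 10 items against 3
Execution walk:
  map_offsets([6, 5, 11, 5, 1, 3, 8, 5, 7, 11]) -> 1  [called from scan_readings, line 27]
  collect_span([6, 5, 11, 5, 1, 3, 8, 5, 7, 11], 3) -> 8  [called from scan_readings, line 28]
  scan_readings([6, 5, 11, 5, 1, 3, 8, 5, 7, 11], 3) -> 0  [called from main, line 50]
  verify_load([6, 5, 11, 5, 1, 3, 8, 5, 7, 11], 0) -> None  [called from grade_run, line 41]
Log line origins:
  1: from main, line 49
  2: from scan_readings, line 26
  3: from map_offsets, line 2
  4: from map_offsets, line 7
  5: from collect_span, line 11
  6: from collect_span, line 16
  7: from scan_readings, line 29
  8: from main, line 51
  9: from grade_run, line 40
  10: from verify_load, line 34
  11: from grade_run, line 42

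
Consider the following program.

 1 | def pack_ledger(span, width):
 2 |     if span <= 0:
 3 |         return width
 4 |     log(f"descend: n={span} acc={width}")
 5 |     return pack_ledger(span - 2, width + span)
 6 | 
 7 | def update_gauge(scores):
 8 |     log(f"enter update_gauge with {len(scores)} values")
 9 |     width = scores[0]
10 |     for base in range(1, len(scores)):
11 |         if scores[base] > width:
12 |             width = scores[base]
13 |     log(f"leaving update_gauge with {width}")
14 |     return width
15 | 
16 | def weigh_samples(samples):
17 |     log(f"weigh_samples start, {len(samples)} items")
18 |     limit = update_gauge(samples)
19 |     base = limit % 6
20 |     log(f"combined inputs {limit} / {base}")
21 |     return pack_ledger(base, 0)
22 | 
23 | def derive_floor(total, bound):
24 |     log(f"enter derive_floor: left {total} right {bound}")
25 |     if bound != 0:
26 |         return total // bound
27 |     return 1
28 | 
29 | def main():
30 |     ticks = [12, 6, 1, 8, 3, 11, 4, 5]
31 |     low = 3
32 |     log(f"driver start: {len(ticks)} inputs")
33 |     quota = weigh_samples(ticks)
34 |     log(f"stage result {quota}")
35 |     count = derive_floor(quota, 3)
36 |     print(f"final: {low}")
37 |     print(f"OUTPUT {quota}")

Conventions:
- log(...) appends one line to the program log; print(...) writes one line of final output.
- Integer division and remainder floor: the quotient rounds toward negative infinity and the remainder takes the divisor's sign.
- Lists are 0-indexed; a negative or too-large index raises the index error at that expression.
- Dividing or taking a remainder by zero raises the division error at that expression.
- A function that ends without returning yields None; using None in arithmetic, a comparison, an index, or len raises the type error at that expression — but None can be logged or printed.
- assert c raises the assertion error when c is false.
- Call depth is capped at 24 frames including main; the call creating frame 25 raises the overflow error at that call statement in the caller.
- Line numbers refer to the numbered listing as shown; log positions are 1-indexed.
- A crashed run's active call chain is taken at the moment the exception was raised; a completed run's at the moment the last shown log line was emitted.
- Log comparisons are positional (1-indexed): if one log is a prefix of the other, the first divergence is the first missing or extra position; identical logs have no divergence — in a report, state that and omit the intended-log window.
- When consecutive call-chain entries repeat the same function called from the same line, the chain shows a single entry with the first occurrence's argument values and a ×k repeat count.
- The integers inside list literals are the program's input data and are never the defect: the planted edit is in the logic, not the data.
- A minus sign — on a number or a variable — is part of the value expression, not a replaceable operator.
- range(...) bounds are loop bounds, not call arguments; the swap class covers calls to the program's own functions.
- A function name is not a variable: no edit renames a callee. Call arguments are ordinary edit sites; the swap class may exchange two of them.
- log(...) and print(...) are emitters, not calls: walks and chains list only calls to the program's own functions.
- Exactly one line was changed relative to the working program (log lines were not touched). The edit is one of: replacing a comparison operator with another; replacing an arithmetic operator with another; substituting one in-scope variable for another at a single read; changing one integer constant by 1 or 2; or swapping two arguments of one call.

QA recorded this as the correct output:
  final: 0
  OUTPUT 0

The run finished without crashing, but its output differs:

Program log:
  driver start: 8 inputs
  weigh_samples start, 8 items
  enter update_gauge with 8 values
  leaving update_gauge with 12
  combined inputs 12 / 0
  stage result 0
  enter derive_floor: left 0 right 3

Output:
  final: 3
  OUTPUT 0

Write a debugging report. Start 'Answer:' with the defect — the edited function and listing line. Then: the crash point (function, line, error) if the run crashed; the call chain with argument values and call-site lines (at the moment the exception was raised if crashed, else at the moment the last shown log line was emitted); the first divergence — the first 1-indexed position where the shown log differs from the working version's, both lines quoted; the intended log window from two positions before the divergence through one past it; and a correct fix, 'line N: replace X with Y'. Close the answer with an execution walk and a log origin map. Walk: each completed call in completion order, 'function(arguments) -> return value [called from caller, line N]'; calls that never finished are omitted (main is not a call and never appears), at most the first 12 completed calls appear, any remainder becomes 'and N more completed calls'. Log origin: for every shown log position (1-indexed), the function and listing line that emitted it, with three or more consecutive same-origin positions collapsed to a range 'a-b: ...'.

Answer: the defect is in main at line 36.
Key observation: No log line changed; the fault shows up purely in the output.
Call chain: main -> derive_floor(0, 3) (called at line 35).
First divergence: none — the logs agree in full.
Execution walk:
  update_gauge([12, 6, 1, 8, 3, 11, 4, 5]) -> 12  [called from weigh_samples, line 18]
  pack_ledger(0, 0) -> 0  [called from weigh_samples, line 21]
  weigh_samples([12, 6, 1, 8, 3, 11, 4, 5]) -> 0  [called from main, line 33]
  derive_floor(0, 3) -> 0  [called from main, line 35]
Origin of each log line:
  1: emitted by main (line 32)
  2: emitted by weigh_samples (line 17)
  3: emitted by update_gauge (line 8)
  4: emitted by update_gauge (line 13)
  5: emitted by weigh_samples (line 20)
  6: emitted by main (line 34)
  7: emitted by derive_floor (line 24)
A correct fix: line 36: replace `low` with `count`.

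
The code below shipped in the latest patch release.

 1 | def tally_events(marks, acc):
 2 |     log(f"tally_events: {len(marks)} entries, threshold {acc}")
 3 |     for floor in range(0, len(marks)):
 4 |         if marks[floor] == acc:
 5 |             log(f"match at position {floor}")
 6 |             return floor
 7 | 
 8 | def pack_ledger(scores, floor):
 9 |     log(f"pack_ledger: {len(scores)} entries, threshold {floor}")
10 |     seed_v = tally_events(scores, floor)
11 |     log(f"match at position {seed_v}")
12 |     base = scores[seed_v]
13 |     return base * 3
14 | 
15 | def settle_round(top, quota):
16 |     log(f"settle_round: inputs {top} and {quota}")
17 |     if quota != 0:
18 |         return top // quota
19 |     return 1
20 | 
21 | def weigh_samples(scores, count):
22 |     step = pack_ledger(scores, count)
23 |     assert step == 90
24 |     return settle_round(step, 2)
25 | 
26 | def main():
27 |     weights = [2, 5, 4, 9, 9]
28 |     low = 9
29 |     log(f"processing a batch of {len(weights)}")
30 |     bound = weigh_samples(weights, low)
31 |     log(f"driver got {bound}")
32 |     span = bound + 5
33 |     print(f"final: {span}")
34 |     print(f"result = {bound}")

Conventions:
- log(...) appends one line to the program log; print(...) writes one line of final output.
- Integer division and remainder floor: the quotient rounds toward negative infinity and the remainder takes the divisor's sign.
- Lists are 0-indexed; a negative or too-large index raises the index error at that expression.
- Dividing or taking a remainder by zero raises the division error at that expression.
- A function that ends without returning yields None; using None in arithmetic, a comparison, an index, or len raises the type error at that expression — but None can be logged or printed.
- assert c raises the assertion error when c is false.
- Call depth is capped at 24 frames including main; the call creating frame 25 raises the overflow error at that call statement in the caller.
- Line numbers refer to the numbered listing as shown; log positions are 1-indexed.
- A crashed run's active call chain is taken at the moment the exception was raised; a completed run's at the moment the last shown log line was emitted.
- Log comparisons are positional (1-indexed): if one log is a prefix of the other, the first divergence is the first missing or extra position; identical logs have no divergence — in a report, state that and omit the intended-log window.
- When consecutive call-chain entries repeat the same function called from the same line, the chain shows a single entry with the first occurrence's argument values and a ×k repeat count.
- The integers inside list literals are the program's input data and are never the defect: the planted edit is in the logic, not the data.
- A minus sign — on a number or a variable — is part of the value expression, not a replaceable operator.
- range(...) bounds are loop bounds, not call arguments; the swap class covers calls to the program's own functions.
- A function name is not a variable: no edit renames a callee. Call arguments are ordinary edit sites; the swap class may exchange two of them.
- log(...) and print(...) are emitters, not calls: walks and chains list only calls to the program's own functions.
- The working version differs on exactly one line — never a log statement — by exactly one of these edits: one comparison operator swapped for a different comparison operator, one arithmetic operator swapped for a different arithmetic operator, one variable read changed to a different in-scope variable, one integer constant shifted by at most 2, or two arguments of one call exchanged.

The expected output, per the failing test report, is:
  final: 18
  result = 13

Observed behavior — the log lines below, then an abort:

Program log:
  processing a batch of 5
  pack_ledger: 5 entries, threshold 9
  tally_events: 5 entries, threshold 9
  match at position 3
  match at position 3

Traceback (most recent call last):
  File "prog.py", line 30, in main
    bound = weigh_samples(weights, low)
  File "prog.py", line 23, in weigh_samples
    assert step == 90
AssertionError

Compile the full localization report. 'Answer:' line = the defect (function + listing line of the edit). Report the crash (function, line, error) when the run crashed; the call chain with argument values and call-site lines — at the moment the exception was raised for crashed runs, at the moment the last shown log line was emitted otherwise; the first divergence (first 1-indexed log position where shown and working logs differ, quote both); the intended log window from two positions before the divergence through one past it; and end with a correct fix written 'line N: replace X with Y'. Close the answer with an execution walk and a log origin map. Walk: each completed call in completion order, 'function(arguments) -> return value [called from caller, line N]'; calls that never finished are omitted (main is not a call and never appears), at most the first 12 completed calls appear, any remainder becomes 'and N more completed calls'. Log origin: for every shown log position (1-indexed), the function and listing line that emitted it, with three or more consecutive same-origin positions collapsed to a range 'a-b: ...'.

Answer: the defect is in weigh_samples at line 23.
The tell: Only 5 log lines were emitted before the run died; the intended continuation was 'settle_round: inputs 27 and 2'.
Crash: weigh_samples, line 23, AssertionError.
Call chain: main -> weigh_samples([2, 5, 4, 9, 9], 9) (called at line 30).
First divergence: position 6 (shown log ended at 5 lines; the working version continues: 'settle_round: inputs 27 and 2').
Intended log window:
  4: match at position 3
  5: match at position 3
  6: settle_round: inputs 27 and 2
  7: driver got 13
Execution walk:
  tally_events([2, 5, 4, 9, 9], 9) -> 3  [called from pack_ledger, line 10]
  pack_ledger([2, 5, 4, 9, 9], 9) -> 27  [called from weigh_samples, line 22]
Origin of each log line:
  1: emitted by main (line 29)
  2: emitted by pack_ledger (line 9)
  3: emitted by tally_events (line 2)
  4: emitted by tally_events (line 5)
  5: emitted by pack_ledger (line 11)
A correct fix: line 23: replace `==` with `<=`.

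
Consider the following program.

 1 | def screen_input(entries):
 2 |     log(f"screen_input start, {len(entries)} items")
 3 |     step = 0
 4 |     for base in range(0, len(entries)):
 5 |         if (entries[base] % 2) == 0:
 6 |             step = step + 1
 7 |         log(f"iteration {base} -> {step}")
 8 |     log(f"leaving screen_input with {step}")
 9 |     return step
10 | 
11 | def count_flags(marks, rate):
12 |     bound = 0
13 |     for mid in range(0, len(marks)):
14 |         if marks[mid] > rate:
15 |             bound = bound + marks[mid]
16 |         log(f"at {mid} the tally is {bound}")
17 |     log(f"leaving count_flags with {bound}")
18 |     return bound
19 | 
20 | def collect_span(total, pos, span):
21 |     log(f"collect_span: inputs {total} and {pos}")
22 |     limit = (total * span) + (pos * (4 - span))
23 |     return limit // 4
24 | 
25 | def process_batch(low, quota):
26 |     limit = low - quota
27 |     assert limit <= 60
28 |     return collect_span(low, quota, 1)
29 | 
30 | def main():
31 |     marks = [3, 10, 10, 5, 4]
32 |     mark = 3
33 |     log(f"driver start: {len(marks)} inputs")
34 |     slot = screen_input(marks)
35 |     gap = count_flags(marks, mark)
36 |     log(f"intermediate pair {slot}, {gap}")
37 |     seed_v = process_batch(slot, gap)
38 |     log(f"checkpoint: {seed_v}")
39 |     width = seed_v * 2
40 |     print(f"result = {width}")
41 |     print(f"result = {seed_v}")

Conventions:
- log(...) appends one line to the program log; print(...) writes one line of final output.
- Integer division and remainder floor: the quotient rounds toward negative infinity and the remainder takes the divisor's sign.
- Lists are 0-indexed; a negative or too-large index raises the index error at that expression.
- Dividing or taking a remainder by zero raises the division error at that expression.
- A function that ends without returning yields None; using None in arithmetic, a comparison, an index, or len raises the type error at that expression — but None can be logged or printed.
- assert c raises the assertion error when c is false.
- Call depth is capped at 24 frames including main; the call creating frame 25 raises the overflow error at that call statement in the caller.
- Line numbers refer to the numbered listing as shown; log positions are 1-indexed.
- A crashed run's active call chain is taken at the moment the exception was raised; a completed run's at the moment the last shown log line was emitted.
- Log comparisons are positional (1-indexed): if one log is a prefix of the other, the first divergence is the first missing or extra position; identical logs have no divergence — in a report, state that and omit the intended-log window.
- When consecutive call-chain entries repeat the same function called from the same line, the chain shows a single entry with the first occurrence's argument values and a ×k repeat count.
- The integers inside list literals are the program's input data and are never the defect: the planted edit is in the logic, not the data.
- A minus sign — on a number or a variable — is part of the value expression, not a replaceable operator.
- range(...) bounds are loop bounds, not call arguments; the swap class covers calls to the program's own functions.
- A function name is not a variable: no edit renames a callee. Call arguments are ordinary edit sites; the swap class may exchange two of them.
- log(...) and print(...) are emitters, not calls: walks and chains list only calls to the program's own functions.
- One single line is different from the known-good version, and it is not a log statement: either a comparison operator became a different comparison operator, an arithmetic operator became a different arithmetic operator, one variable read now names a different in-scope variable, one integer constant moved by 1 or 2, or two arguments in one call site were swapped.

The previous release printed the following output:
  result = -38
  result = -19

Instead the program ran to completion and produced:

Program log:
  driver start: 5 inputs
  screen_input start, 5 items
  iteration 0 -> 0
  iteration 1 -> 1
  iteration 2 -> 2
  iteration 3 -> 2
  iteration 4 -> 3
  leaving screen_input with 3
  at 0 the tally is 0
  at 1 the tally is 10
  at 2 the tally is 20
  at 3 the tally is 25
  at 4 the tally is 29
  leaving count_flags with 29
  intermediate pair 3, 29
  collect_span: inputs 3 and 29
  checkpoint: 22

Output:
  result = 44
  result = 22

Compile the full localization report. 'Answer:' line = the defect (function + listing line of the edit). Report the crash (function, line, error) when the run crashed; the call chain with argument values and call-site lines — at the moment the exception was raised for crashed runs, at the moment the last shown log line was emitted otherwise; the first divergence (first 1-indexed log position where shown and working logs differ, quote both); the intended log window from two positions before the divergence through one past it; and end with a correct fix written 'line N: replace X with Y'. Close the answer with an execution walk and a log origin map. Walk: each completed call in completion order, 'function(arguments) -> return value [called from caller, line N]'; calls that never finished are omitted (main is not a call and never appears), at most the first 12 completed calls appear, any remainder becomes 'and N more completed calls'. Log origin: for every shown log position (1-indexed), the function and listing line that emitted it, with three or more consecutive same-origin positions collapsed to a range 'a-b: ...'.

Answer: the defect is in process_batch at line 28.
The tell: Position 16 is the first bad log line: 'collect_span: inputs 3 and 29' should read 'collect_span: inputs 3 and -26'.
Call chain: main.
First divergence: position 16; shown 'collect_span: inputs 3 and 29' vs intended 'collect_span: inputs 3 and -26'.
Intended log window:
  14: leaving count_flags with 29
  15: intermediate pair 3, 29
  16: collect_span: inputs 3 and -26
  17: checkpoint: -19
Execution walk:
  screen_input([3, 10, 10, 5, 4]) -> 3  [called from main, line 34]
  count_flags([3, 10, 10, 5, 4], 3) -> 29  [called from main, line 35]
  collect_span(3, 29, 1) -> 22  [called from process_batch, line 28]
  process_batch(3, 29) -> 22  [called from main, line 37]
Origin of each log line:
  1: emitted by main (line 33)
  2: emitted by screen_input (line 2)
  3-7: emitted by screen_input (line 7)
  8: emitted by screen_input (line 8)
  9-13: emitted by count_flags (line 16)
  14: emitted by count_flags (line 17)
  15: emitted by main (line 36)
  16: emitted by collect_span (line 21)
  17: emitted by main (line 38)
A correct fix: line 28: replace `quota` with `limit`.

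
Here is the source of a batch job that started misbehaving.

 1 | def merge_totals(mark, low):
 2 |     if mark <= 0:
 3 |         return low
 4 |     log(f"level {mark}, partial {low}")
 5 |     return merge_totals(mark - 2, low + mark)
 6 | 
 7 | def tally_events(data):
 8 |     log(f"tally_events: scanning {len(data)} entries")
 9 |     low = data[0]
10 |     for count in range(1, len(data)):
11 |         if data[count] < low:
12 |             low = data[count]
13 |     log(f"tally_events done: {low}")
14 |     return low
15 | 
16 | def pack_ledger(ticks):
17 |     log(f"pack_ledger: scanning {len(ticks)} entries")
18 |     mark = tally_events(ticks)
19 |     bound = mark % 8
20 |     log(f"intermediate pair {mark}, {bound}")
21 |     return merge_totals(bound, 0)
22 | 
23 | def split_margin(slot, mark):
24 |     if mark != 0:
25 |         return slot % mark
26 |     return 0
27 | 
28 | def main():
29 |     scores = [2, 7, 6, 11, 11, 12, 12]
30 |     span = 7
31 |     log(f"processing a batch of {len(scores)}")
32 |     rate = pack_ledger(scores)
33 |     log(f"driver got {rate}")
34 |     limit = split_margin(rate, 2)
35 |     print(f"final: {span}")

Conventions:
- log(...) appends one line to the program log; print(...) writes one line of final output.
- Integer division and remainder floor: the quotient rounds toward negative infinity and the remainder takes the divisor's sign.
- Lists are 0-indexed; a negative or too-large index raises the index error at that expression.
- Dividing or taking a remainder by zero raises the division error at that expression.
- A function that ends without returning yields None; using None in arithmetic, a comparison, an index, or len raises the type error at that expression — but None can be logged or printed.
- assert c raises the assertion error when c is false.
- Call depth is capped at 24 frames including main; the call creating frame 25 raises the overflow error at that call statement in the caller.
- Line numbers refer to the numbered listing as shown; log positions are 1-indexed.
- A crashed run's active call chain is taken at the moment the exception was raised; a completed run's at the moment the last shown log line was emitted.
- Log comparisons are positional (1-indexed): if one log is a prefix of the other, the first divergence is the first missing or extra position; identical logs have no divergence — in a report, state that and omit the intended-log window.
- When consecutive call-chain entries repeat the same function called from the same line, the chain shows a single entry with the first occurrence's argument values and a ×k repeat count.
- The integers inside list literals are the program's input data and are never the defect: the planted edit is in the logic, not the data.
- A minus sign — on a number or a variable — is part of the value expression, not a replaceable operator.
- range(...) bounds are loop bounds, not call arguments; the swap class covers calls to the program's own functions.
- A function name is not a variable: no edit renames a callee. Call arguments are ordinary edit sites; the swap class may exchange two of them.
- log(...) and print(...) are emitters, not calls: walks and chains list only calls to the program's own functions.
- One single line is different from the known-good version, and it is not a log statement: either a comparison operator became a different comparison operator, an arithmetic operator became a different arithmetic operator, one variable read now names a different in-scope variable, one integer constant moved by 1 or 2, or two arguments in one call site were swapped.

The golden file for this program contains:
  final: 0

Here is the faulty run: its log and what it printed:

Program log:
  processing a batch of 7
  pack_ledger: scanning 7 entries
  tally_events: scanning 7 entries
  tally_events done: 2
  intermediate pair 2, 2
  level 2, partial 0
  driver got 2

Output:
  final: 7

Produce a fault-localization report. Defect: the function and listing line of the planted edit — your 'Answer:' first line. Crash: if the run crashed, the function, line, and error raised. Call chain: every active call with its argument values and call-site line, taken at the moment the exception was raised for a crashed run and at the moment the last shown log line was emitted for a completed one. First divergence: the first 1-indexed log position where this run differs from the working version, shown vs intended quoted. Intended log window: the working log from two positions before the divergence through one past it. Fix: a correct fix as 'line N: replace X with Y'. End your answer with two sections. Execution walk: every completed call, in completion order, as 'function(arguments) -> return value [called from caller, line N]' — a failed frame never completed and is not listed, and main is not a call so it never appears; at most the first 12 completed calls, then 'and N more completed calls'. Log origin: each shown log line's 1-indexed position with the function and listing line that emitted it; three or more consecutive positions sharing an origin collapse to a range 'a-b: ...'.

Answer: the defect is in main at line 35.
The tell: The two runs log identically and part ways only at the printed values.
Call chain: main.
First divergence: none — the logs agree in full.
Execution walk:
  tally_events([2, 7, 6, 11, 11, 12, 12]) -> 2  [called from pack_ledger, line 18]
  merge_totals(0, 2) -> 2  [called from merge_totals, line 5]
  merge_totals(2, 0) -> 2  [called from pack_ledger, line 21]
  pack_ledger([2, 7, 6, 11, 11, 12, 12]) -> 2  [called from main, line 32]
  split_margin(2, 2) -> 0  [called from main, line 34]
Log line origins:
  1: logged in main at line 31
  2: logged in pack_ledger at line 17
  3: logged in tally_events at line 8
  4: logged in tally_events at line 13
  5: logged in pack_ledger at line 20
  6: logged in merge_totals at line 4
  7: logged in main at line 33
A correct fix: line 35: replace `span` with `limit`.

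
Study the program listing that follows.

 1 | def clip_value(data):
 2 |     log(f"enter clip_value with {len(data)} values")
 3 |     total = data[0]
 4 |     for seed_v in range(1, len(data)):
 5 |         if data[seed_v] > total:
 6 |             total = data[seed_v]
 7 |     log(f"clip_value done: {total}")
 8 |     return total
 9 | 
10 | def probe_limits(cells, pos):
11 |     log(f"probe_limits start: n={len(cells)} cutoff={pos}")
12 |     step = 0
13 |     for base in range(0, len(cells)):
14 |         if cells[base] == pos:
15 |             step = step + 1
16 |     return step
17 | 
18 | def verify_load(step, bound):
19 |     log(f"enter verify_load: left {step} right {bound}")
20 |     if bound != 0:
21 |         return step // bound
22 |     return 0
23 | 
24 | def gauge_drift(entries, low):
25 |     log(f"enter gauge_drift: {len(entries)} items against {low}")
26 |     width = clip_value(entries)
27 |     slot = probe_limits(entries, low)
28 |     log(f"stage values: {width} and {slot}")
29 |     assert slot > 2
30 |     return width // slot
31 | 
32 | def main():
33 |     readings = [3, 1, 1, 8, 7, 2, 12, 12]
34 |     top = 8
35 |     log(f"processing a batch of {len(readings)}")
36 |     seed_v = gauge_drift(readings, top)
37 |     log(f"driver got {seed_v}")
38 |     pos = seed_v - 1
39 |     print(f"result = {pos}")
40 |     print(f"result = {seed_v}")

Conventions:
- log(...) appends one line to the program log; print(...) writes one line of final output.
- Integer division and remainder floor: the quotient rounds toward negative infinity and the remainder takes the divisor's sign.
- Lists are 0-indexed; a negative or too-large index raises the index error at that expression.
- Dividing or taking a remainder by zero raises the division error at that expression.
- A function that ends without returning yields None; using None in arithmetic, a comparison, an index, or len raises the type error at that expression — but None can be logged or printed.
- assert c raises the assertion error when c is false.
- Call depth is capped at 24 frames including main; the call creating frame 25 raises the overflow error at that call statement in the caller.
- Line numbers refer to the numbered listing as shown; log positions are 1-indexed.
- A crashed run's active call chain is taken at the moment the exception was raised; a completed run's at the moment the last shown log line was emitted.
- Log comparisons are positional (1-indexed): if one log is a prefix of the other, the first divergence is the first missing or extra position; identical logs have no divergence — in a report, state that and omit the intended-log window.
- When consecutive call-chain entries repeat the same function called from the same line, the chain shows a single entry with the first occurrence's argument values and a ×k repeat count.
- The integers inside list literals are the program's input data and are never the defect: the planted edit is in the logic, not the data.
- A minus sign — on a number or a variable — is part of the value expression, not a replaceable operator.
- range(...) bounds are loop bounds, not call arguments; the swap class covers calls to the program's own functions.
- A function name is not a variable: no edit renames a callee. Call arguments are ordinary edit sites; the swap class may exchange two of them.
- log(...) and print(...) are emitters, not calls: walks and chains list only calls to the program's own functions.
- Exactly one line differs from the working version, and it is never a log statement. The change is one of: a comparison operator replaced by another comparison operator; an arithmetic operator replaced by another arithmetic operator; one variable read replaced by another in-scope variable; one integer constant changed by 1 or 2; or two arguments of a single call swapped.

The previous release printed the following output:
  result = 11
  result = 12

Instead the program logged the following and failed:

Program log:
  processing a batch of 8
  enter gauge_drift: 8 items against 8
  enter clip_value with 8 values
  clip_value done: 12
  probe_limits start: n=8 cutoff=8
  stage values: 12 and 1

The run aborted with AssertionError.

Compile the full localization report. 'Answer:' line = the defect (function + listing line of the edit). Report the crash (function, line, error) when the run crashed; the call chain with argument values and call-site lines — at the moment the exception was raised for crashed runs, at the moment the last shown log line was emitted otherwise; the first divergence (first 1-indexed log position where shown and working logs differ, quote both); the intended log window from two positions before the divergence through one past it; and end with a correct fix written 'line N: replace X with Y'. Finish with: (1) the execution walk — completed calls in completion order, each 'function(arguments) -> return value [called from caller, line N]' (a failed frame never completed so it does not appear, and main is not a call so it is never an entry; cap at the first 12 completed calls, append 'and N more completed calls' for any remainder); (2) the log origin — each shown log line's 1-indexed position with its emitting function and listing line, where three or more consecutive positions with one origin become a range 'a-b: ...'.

Answer: the defect is in gauge_drift at line 29.
Core observation: The faulty run's log stops after 6 lines; the working version's next line would be 'driver got 12'.
Crash: gauge_drift, line 29, AssertionError.
Call chain: main -> gauge_drift([3, 1, 1, 8, 7, 2, 12, 12], 8) (called at line 36).
First divergence: position 7 (shown log ended at 6 lines; the working version continues: 'driver got 12').
Intended log window:
  5: probe_limits start: n=8 cutoff=8
  6: stage values: 12 and 1
  7: driver got 12
Execution walk:
  clip_value([3, 1, 1, 8, 7, 2, 12, 12]) -> 12  [called from gauge_drift, line 26]
  probe_limits([3, 1, 1, 8, 7, 2, 12, 12], 8) -> 1  [called from gauge_drift, line 27]
Log origins:
  1: emitted by main (line 35)
  2: emitted by gauge_drift (line 25)
  3: emitted by clip_value (line 2)
  4: emitted by clip_value (line 7)
  5: emitted by probe_limits (line 11)
  6: emitted by gauge_drift (line 28)
A correct fix: line 29: replace `2` with `0`.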